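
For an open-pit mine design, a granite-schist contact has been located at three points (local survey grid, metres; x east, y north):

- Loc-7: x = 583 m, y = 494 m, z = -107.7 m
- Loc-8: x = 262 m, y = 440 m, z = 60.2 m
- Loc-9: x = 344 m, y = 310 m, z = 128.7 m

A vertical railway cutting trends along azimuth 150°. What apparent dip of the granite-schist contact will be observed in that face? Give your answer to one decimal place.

25.4°

Let the plane be z = a·x + b·y + c.
Loc-8−Loc-7: −321a − 54b = 167.9;  Loc-9−Loc-7: −239a − 184b = 236.4.
Solving gives a = −0.39274, b = −0.77465.
Unit vector along 150° is (sin 150°, cos 150°) = (0.5000, -0.8660).
Slope in that direction = a·(0.5000) + b·(-0.8660) = 0.47450.
Apparent dip = arctan|0.47450| = 25.4° (true dip is 41.0°, so apparent ≤ true as expected).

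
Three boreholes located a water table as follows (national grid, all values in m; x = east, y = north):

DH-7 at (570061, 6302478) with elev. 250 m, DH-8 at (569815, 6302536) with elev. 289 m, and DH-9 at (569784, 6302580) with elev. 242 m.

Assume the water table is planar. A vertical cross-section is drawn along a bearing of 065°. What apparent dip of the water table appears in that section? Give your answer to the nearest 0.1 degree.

46.2°

Two edge vectors: DH-7→DH-8 = (-246, 58, 39), DH-7→DH-9 = (-277, 102, -8).
Normal n = (DH-7→DH-8) × (DH-7→DH-9) = (-4442, -12771, -9026).
So ∂z/∂x = −n_x/n_z = −0.49213 and ∂z/∂y = −n_y/n_z = −1.41491.
Unit vector along 065° is (sin 65°, cos 65°) = (0.9063, 0.4226).
Slope in that direction = a·(0.9063) + b·(0.4226) = −1.04399.
Apparent dip = arctan|1.04399| = 46.2° (true dip is 56.3°, so apparent ≤ true as expected).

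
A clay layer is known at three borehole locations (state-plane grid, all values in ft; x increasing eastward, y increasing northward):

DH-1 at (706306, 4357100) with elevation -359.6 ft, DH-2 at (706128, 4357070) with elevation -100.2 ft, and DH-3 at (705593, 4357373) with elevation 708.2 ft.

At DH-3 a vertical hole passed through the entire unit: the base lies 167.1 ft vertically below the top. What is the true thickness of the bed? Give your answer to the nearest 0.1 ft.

Let the plane be z = a·x + b·y + c.
DH-2−DH-1: −178a − 30b = 259.4;  DH-3−DH-1: −713a + 273b = 1067.8.
Solving gives a = −1.46962, b = 0.07311.
|∇z| = √(a²+b²) = 1.47144, so dip δ = arctan(1.47144) = 55.80°.
True thickness = vertical thickness × cos δ = 167.1 × cos 55.80° = 93.9 ft.

93.9 ft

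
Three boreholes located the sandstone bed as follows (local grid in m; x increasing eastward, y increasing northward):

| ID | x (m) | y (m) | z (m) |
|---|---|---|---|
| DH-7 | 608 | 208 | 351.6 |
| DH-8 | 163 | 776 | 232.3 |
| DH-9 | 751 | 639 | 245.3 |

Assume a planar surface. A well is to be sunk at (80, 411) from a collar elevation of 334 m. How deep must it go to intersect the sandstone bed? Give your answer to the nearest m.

13 m

Let the plane be z = a·x + b·y + c.
DH-8−DH-7: −445a + 568b = −119.3;  DH-9−DH-7: 143a + 431b = −106.3.
Solving gives a = −0.03282, b = −0.23575.
Then c = 351.6 − a·608 − b·208 = 420.59.
At (80, 411): z_contact = −2.6 − 96.9 + 420.59 = 321.1 m.
Depth below ground = 334 − 321.1 = 13 m.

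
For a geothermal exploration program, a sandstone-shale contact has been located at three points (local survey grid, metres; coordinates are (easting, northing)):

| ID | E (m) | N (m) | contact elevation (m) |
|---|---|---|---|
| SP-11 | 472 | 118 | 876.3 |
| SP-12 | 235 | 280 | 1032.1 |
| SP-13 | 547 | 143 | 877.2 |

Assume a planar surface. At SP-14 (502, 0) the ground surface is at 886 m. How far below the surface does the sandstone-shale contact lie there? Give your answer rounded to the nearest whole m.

Let the plane be z = a·E + b·N + c.
SP-12−SP-11: −237a + 162b = 155.8;  SP-13−SP-11: 75a + 25b = 0.9.
Solving gives a = −0.20742, b = 0.65827.
Then c = 876.3 − a·472 − b·118 = 896.53.
At (502, 0): z_contact = −104.1 + 0.0 + 896.53 = 792.4 m.
Depth below ground = 886 − 792.4 = 94 m.

94 m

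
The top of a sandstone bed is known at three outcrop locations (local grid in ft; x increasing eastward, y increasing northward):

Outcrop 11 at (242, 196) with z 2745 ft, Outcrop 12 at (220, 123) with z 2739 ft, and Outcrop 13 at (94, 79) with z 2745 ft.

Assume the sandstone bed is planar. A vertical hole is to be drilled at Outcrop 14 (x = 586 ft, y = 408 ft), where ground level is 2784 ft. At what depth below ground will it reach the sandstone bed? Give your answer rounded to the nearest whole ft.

45 ft

Two edge vectors: Outcrop 11→Outcrop 12 = (-22, -73, -6), Outcrop 11→Outcrop 13 = (-148, -117, 0).
Normal n = (Outcrop 11→Outcrop 12) × (Outcrop 11→Outcrop 13) = (-702, 888, -8230).
So ∂z/∂x = −n_x/n_z = −0.08530 and ∂z/∂y = −n_y/n_z = 0.10790.
Intercept c from Outcrop 11: 2745 + 20.64 − 21.15 = 2744.49.
At (586, 408): z_contact = −50.0 + 44.0 + 2744.49 = 2738.5 ft.
Depth below ground = 2784 − 2738.5 = 45 ft.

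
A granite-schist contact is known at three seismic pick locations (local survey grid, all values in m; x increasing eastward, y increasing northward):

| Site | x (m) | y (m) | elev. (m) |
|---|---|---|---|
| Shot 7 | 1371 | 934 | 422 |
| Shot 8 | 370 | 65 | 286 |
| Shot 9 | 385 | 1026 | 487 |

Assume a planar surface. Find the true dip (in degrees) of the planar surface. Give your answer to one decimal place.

Let the plane be z = a·x + b·y + c.
Shot 8−Shot 7: −1001a − 869b = −136;  Shot 9−Shot 7: −986a + 92b = 65.
Solving gives a = −0.04634, b = 0.20988.
Gradient magnitude |∇z| = √(a² + b²) = √(0.00215 + 0.04405) = 0.21494.
True dip = arctan(0.21494) = 12.1°, dipping toward SSE (azimuth ≈ 168°).

12.1°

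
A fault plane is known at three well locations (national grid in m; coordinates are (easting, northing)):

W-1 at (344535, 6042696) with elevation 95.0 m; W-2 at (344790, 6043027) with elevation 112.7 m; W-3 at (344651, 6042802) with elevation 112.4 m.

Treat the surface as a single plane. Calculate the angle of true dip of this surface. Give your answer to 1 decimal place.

Let the plane be z = a·E + b·N + c.
W-2−W-1: 255a + 331b = 17.7;  W-3−W-1: 116a + 106b = 17.4.
Solving gives a = 0.34165, b = −0.20973.
Gradient magnitude |∇z| = √(a² + b²) = √(0.11673 + 0.04399) = 0.40089.
True dip = arctan(0.40089) = 21.8°, dipping toward WNW (azimuth ≈ 302°).

21.8°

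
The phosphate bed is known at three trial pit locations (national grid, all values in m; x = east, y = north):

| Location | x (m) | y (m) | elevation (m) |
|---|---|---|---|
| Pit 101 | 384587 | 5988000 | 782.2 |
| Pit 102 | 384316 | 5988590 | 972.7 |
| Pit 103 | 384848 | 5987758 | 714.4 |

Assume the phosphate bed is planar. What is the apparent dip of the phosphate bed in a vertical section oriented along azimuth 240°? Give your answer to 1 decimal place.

13.3°

Two edge vectors: Pit 101→Pit 102 = (-271, 590, 190.5), Pit 101→Pit 103 = (261, -242, -67.8).
Normal n = (Pit 101→Pit 102) × (Pit 101→Pit 103) = (6099, 31346.7, -88408).
So ∂z/∂x = −n_x/n_z = 0.06899 and ∂z/∂y = −n_y/n_z = 0.35457.
Unit vector along 240° is (sin 240°, cos 240°) = (-0.8660, -0.5000).
Slope in that direction = a·(-0.8660) + b·(-0.5000) = −0.23703.
Apparent dip = arctan|0.23703| = 13.3° (true dip is 19.9°, so apparent ≤ true as expected).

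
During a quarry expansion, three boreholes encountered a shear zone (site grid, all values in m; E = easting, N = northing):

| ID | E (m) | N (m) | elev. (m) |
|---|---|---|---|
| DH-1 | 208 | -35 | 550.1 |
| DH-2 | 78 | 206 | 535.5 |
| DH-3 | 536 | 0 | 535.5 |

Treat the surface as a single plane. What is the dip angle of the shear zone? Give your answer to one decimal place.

5.0°

Two edge vectors: DH-1→DH-2 = (-130, 241, -14.6), DH-1→DH-3 = (328, 35, -14.6).
Normal n = (DH-1→DH-2) × (DH-1→DH-3) = (-3007.6, -6686.8, -83598).
So ∂z/∂E = −n_x/n_z = −0.03598 and ∂z/∂N = −n_y/n_z = −0.07999.
Gradient magnitude |∇z| = √(a² + b²) = √(0.00129 + 0.00640) = 0.08771.
True dip = arctan(0.08771) = 5.0°, dipping toward NNE (azimuth ≈ 024°).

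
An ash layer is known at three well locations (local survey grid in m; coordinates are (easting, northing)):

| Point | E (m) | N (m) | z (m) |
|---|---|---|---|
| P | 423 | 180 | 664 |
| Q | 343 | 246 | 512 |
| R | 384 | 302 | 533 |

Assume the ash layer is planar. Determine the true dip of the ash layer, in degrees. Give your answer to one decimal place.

Two edge vectors: P→Q = (-80, 66, -152), P→R = (-39, 122, -131).
Normal n = (P→Q) × (P→R) = (9898, -4552, -7186).
So ∂z/∂E = −n_x/n_z = 1.37740 and ∂z/∂N = −n_y/n_z = −0.63345.
Gradient magnitude |∇z| = √(a² + b²) = √(1.89723 + 0.40126) = 1.51608.
True dip = arctan(1.51608) = 56.6°, dipping toward WNW (azimuth ≈ 295°).

56.6°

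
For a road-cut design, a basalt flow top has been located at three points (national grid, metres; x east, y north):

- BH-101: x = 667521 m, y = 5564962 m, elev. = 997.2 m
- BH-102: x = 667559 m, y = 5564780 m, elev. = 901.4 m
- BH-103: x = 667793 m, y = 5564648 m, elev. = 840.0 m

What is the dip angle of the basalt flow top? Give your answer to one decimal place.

Let the plane be z = a·x + b·y + c.
BH-102−BH-101: 38a − 182b = −95.8;  BH-103−BH-101: 272a − 314b = −157.2.
Solving gives a = 0.03915, b = 0.53455.
Gradient magnitude |∇z| = √(a² + b²) = √(0.00153 + 0.28574) = 0.53598.
True dip = arctan(0.53598) = 28.2°, dipping toward S (azimuth ≈ 184°).

28.2°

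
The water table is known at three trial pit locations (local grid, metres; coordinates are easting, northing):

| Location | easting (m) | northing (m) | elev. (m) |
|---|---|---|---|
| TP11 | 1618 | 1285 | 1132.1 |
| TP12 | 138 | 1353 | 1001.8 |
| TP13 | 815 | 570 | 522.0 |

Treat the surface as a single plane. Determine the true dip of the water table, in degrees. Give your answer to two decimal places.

Two edge vectors: TP11→TP12 = (-1480, 68, -130.3), TP11→TP13 = (-803, -715, -610.1).
Normal n = (TP11→TP12) × (TP11→TP13) = (-134651.3, -798317.1, 1112804).
So ∂z/∂easting = −n_x/n_z = 0.12100 and ∂z/∂northing = −n_y/n_z = 0.71739.
Gradient magnitude |∇z| = √(a² + b²) = √(0.01464 + 0.51465) = 0.72753.
True dip = arctan(0.72753) = 36.04°, dipping toward S (azimuth ≈ 190°).

36.04°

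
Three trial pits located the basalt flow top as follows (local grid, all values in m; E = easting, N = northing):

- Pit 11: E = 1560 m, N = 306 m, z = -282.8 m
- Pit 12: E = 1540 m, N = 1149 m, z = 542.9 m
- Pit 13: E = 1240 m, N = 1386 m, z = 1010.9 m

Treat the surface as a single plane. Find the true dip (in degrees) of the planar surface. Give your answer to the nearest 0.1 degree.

Let the plane be z = a·E + b·N + c.
Pit 12−Pit 11: −20a + 843b = 825.7;  Pit 13−Pit 11: −320a + 1080b = 1293.7.
Solving gives a = −0.80123, b = 0.96047.
Gradient magnitude |∇z| = √(a² + b²) = √(0.64197 + 0.92250) = 1.25079.
True dip = arctan(1.25079) = 51.4°, dipping toward SE (azimuth ≈ 140°).

51.4°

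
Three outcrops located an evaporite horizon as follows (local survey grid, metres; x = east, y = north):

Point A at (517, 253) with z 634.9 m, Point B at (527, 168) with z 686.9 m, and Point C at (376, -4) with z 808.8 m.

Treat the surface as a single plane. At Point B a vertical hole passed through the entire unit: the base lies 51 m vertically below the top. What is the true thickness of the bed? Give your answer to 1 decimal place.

Two edge vectors: Point A→Point B = (10, -85, 52), Point A→Point C = (-141, -257, 173.9).
Normal n = (Point A→Point B) × (Point A→Point C) = (-1417.5, -9071, -14555).
So ∂z/∂x = −n_x/n_z = −0.09739 and ∂z/∂y = −n_y/n_z = −0.62322.
|∇z| = √(a²+b²) = 0.63079, so dip δ = arctan(0.63079) = 32.24°.
True thickness = vertical thickness × cos δ = 51 × cos 32.24° = 43.1 m.

43.1 m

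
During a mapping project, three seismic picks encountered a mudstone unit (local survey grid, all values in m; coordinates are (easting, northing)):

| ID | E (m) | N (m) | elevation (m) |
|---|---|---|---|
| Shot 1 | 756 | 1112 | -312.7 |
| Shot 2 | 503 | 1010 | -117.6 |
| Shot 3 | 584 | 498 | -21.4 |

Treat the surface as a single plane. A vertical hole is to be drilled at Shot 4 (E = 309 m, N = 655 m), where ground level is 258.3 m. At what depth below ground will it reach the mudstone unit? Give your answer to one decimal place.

145.7 m

Two edge vectors: Shot 1→Shot 2 = (-253, -102, 195.1), Shot 1→Shot 3 = (-172, -614, 291.3).
Normal n = (Shot 1→Shot 2) × (Shot 1→Shot 3) = (90078.8, 40141.7, 137798).
So ∂z/∂E = −n_x/n_z = −0.653702 and ∂z/∂N = −n_y/n_z = −0.291308.
Intercept c from Shot 1: -312.7 + 494.20 + 323.93 = 505.43.
At (309, 655): z_contact = −201.99 − 190.81 + 505.43 = 112.63 m.
Depth below ground = 258.3 − 112.63 = 145.7 m.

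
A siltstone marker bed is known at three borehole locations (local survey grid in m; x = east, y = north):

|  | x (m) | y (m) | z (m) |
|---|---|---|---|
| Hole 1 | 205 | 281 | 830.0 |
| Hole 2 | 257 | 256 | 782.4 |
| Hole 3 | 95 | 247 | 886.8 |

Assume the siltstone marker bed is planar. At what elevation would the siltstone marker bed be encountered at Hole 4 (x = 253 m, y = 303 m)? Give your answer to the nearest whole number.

Two edge vectors: Hole 1→Hole 2 = (52, -25, -47.6), Hole 1→Hole 3 = (-110, -34, 56.8).
Normal n = (Hole 1→Hole 2) × (Hole 1→Hole 3) = (-3038.4, 2282.4, -4518).
So ∂z/∂x = −n_x/n_z = −0.67251 and ∂z/∂y = −n_y/n_z = 0.50518.
Intercept c from Hole 1: 830 + 137.86 − 141.96 = 825.91.
At (253, 303): z = −170.1 + 153.1 + 825.91 = 808.8 m.

809 m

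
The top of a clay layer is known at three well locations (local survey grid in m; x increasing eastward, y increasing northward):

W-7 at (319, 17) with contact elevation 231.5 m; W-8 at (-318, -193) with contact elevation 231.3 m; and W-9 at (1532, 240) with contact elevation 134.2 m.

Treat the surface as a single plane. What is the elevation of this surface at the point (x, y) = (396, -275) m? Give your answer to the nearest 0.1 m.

Two edge vectors: W-7→W-8 = (-637, -210, -0.2), W-7→W-9 = (1213, 223, -97.3).
Normal n = (W-7→W-8) × (W-7→W-9) = (20477.6, -62222.7, 112679).
So ∂z/∂x = −n_x/n_z = −0.181734 and ∂z/∂y = −n_y/n_z = 0.552212.
Intercept c from W-7: 231.5 + 57.97 − 9.39 = 280.09.
At (396, -275): z = −72.0 − 151.9 + 280.09 = 56.3 m.

56.3 m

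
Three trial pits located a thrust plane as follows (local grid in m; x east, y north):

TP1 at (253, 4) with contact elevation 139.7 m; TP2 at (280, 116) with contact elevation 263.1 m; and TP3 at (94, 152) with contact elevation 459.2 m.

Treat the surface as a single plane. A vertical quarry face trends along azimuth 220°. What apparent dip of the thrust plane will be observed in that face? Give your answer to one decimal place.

25.4°

Two edge vectors: TP1→TP2 = (27, 112, 123.4), TP1→TP3 = (-159, 148, 319.5).
Normal n = (TP1→TP2) × (TP1→TP3) = (17520.8, -28247.1, 21804).
So ∂z/∂x = −n_x/n_z = −0.80356 and ∂z/∂y = −n_y/n_z = 1.29550.
Unit vector along 220° is (sin 220°, cos 220°) = (-0.6428, -0.7660).
Slope in that direction = a·(-0.6428) + b·(-0.7660) = −0.47589.
Apparent dip = arctan|0.47589| = 25.4° (true dip is 56.7°, so apparent ≤ true as expected).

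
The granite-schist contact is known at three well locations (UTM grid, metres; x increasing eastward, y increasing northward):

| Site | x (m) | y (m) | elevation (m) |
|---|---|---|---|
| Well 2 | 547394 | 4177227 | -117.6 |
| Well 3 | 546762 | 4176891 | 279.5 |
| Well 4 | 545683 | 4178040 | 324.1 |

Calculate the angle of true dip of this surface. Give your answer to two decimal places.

29.59°

Let the plane be z = a·x + b·y + c.
Well 3−Well 2: −632a − 336b = 397.1;  Well 4−Well 2: −1711a + 813b = 441.7.
Solving gives a = −0.43285, b = −0.36767.
Gradient magnitude |∇z| = √(a² + b²) = √(0.18736 + 0.13518) = 0.56793.
True dip = arctan(0.56793) = 29.59°, dipping toward NE (azimuth ≈ 050°).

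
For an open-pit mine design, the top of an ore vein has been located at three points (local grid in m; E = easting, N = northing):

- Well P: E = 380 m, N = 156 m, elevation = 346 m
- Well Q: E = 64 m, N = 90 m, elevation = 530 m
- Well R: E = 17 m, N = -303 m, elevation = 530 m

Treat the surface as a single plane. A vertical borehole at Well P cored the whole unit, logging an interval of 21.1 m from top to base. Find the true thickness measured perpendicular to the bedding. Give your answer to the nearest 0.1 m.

Let the plane be z = a·E + b·N + c.
Well Q−Well P: −316a − 66b = 184;  Well R−Well P: −363a − 459b = 184.
Solving gives a = −0.59720, b = 0.07142.
|∇z| = √(a²+b²) = 0.60145, so dip δ = arctan(0.60145) = 31.02°.
True thickness = vertical thickness × cos δ = 21.1 × cos 31.02° = 18.1 m.

18.1 m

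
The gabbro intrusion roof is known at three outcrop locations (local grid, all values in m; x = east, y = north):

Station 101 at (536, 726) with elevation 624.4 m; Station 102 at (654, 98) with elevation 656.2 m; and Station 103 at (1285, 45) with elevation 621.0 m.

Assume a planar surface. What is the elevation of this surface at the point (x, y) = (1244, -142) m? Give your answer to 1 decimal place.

635.1 m

Let the plane be z = a·x + b·y + c.
Station 102−Station 101: 118a − 628b = 31.8;  Station 103−Station 101: 749a − 681b = −3.4.
Solving gives a = −0.061000, b = −0.062099.
Then c = 624.4 − a·536 − b·726 = 702.18.
At (1244, -142): z = −75.9 + 8.8 + 702.18 = 635.1 m.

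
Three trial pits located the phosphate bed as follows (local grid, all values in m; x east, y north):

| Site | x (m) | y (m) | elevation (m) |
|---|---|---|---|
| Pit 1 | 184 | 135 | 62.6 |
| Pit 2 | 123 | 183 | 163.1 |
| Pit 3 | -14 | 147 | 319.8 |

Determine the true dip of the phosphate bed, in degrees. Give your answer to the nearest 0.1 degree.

53.6°

Let the plane be z = a·x + b·y + c.
Pit 2−Pit 1: −61a + 48b = 100.5;  Pit 3−Pit 1: −198a + 12b = 257.2.
Solving gives a = −1.26990, b = 0.47991.
Gradient magnitude |∇z| = √(a² + b²) = √(1.61266 + 0.23032) = 1.35756.
True dip = arctan(1.35756) = 53.6°, dipping toward ESE (azimuth ≈ 111°).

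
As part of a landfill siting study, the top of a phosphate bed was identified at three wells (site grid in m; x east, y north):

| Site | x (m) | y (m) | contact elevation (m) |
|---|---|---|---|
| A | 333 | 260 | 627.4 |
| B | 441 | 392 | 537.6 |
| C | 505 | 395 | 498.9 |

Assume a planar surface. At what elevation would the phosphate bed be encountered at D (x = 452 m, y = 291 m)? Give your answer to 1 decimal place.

550.5 m

Let the plane be z = a·x + b·y + c.
B−A: 108a + 132b = −89.8;  C−A: 172a + 135b = −128.5.
Solving gives a = −0.59564, b = −0.19296.
Then c = 627.4 − a·333 − b·260 = 875.92.
At (452, 291): z = −269.2 − 56.2 + 875.92 = 550.5 m.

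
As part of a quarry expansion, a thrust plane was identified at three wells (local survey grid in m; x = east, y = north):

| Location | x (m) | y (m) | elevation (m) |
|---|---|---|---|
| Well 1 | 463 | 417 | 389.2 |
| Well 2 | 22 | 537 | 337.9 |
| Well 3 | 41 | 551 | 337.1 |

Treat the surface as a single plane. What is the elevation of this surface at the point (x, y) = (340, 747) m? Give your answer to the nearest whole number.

328 m

Let the plane be z = a·x + b·y + c.
Well 2−Well 1: −441a + 120b = −51.3;  Well 3−Well 1: −422a + 134b = −52.1.
Solving gives a = 0.07360, b = −0.15703.
Then c = 389.2 − a·463 − b·417 = 420.60.
At (340, 747): z = 25.0 − 117.3 + 420.60 = 328.3 m.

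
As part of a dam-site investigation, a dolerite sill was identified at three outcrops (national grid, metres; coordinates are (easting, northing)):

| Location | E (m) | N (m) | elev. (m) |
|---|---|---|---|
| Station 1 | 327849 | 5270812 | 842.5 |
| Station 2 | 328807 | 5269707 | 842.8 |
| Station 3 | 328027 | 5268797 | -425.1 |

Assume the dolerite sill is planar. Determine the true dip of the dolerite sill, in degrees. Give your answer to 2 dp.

46.93°

Two edge vectors: Station 1→Station 2 = (958, -1105, 0.3), Station 1→Station 3 = (178, -2015, -1267.6).
Normal n = (Station 1→Station 2) × (Station 1→Station 3) = (1401302.5, 1214414.2, -1733680).
So ∂z/∂E = −n_x/n_z = 0.80828 and ∂z/∂N = −n_y/n_z = 0.70048.
Gradient magnitude |∇z| = √(a² + b²) = √(0.65332 + 0.49068) = 1.06958.
True dip = arctan(1.06958) = 46.93°, dipping toward SW (azimuth ≈ 229°).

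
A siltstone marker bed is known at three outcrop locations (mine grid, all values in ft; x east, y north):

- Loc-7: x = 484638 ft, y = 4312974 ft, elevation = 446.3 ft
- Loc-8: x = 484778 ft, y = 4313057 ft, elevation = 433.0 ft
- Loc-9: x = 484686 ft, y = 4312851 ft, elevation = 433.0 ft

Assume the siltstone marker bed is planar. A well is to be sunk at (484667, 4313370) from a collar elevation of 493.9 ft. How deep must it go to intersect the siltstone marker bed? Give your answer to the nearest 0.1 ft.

28.5 ft

Two edge vectors: Loc-7→Loc-8 = (140, 83, -13.3), Loc-7→Loc-9 = (48, -123, -13.3).
Normal n = (Loc-7→Loc-8) × (Loc-7→Loc-9) = (-2739.8, 1223.6, -21204).
So ∂z/∂x = −n_x/n_z = −0.129211470 and ∂z/∂y = −n_y/n_z = 0.057706093.
Intercept c from Loc-7: 446.3 + 62620.79 − 248884.88 = −185817.79.
At (484667, 4313370): z_contact = −62624.54 + 248907.73 − 185817.79 = 465.40 ft.
Depth below ground = 493.9 − 465.40 = 28.5 ft.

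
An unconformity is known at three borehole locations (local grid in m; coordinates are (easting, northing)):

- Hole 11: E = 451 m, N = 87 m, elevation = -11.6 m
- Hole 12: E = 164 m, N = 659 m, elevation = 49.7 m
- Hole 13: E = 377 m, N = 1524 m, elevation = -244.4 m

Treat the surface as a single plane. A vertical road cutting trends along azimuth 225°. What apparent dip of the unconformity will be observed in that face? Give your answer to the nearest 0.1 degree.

29.2°

Let the plane be z = a·E + b·N + c.
Hole 12−Hole 11: −287a + 572b = 61.3;  Hole 13−Hole 11: −74a + 1437b = −232.8.
Solving gives a = −0.59783, b = −0.19279.
Unit vector along 225° is (sin 225°, cos 225°) = (-0.7071, -0.7071).
Slope in that direction = a·(-0.7071) + b·(-0.7071) = 0.55905.
Apparent dip = arctan|0.55905| = 29.2° (true dip is 32.1°, so apparent ≤ true as expected).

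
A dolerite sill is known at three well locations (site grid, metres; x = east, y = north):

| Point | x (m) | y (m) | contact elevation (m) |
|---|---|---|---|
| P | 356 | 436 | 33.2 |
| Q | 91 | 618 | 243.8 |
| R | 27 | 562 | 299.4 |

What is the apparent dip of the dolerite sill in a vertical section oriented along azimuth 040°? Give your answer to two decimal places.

29.60°

Let the plane be z = a·x + b·y + c.
Q−P: −265a + 182b = 210.6;  R−P: −329a + 126b = 266.2.
Solving gives a = −0.82727, b = −0.04740.
Unit vector along 040° is (sin 40°, cos 40°) = (0.6428, 0.7660).
Slope in that direction = a·(0.6428) + b·(0.7660) = −0.56807.
Apparent dip = arctan|0.56807| = 29.60° (true dip is 39.6°, so apparent ≤ true as expected).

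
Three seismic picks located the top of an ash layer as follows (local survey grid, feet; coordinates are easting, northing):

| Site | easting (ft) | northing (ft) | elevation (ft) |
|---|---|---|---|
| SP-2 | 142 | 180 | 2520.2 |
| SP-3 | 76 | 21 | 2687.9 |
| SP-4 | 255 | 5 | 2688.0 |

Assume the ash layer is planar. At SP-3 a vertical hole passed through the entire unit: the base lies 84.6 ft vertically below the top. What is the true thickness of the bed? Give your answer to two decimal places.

Let the plane be z = a·easting + b·northing + c.
SP-3−SP-2: −66a − 159b = 167.7;  SP-4−SP-2: 113a − 175b = 167.8.
Solving gives a = −0.09036, b = −1.01721.
|∇z| = √(a²+b²) = 1.02121, so dip δ = arctan(1.02121) = 45.60°.
True thickness = vertical thickness × cos δ = 84.6 × cos 45.60° = 59.19 ft.

59.19 ft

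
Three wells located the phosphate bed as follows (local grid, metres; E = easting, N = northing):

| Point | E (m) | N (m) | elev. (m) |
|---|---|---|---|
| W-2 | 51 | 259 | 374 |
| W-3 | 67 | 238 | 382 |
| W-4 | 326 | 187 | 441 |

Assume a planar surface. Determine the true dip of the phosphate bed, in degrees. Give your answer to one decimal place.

Two edge vectors: W-2→W-3 = (16, -21, 8), W-2→W-4 = (275, -72, 67).
Normal n = (W-2→W-3) × (W-2→W-4) = (-831, 1128, 4623).
So ∂z/∂E = −n_x/n_z = 0.17975 and ∂z/∂N = −n_y/n_z = −0.24400.
Gradient magnitude |∇z| = √(a² + b²) = √(0.03231 + 0.05953) = 0.30306.
True dip = arctan(0.30306) = 16.9°, dipping toward NW (azimuth ≈ 324°).

16.9°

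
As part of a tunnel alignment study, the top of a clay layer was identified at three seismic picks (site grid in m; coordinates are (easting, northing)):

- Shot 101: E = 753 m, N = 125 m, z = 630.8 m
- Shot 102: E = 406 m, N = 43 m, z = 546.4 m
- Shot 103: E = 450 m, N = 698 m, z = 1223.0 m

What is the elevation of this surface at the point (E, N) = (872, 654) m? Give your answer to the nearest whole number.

Let the plane be z = a·E + b·N + c.
Shot 102−Shot 101: −347a − 82b = −84.4;  Shot 103−Shot 101: −303a + 573b = 592.2.
Solving gives a = −0.00089, b = 1.03304.
Then c = 630.8 − a·753 − b·125 = 502.34.
At (872, 654): z = −0.8 + 675.6 + 502.34 = 1177.2 m.

1177 m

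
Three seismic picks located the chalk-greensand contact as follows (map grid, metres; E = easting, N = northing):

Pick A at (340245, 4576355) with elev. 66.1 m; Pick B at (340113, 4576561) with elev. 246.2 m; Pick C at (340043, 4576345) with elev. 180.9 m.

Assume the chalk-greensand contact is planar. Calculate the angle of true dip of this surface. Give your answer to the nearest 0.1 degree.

Two edge vectors: Pick A→Pick B = (-132, 206, 180.1), Pick A→Pick C = (-202, -10, 114.8).
Normal n = (Pick A→Pick B) × (Pick A→Pick C) = (25449.8, -21226.6, 42932).
So ∂z/∂E = −n_x/n_z = −0.59279 and ∂z/∂N = −n_y/n_z = 0.49442.
Gradient magnitude |∇z| = √(a² + b²) = √(0.35140 + 0.24445) = 0.77192.
True dip = arctan(0.77192) = 37.7°, dipping toward SE (azimuth ≈ 130°).

37.7°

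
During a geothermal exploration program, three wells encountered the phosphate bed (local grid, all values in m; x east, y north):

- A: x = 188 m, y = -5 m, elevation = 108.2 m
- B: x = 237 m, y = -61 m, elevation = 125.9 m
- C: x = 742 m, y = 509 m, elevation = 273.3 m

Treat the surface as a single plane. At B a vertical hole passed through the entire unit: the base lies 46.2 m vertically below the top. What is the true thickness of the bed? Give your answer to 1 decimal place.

Two edge vectors: A→B = (49, -56, 17.7), A→C = (554, 514, 165.1).
Normal n = (A→B) × (A→C) = (-18343.4, 1715.9, 56210).
So ∂z/∂x = −n_x/n_z = 0.32634 and ∂z/∂y = −n_y/n_z = −0.03053.
|∇z| = √(a²+b²) = 0.32776, so dip δ = arctan(0.32776) = 18.15°.
True thickness = vertical thickness × cos δ = 46.2 × cos 18.15° = 43.9 m.

43.9 m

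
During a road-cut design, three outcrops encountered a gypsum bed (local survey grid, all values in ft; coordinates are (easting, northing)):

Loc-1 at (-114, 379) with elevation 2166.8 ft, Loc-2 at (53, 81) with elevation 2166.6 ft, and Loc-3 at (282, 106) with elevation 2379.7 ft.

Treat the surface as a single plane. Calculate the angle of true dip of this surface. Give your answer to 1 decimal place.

45.2°

Two edge vectors: Loc-1→Loc-2 = (167, -298, -0.2), Loc-1→Loc-3 = (396, -273, 212.9).
Normal n = (Loc-1→Loc-2) × (Loc-1→Loc-3) = (-63498.8, -35633.5, 72417).
So ∂z/∂E = −n_x/n_z = 0.87685 and ∂z/∂N = −n_y/n_z = 0.49206.
Gradient magnitude |∇z| = √(a² + b²) = √(0.76886 + 0.24212) = 1.00548.
True dip = arctan(1.00548) = 45.2°, dipping toward WSW (azimuth ≈ 241°).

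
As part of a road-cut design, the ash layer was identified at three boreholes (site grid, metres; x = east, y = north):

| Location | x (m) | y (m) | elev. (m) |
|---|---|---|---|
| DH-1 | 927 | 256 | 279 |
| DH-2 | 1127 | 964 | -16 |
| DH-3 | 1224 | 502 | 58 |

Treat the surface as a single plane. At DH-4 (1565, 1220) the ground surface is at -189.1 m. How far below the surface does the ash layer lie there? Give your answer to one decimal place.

124.0 m

Two edge vectors: DH-1→DH-2 = (200, 708, -295), DH-1→DH-3 = (297, 246, -221).
Normal n = (DH-1→DH-2) × (DH-1→DH-3) = (-83898, -43415, -161076).
So ∂z/∂x = −n_x/n_z = −0.520860 and ∂z/∂y = −n_y/n_z = −0.269531.
Intercept c from DH-1: 279 + 482.84 + 69.00 = 830.84.
At (1565, 1220): z_contact = −815.15 − 328.83 + 830.84 = -313.14 m.
Depth below ground = -189.1 − (-313.14) = 124.0 m.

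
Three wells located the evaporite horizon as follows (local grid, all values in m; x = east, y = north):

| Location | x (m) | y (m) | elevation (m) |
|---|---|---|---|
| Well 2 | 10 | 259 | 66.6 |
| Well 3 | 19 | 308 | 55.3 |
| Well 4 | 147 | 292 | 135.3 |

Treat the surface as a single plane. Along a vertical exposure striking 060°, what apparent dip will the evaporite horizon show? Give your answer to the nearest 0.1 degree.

18.6°

Two edge vectors: Well 2→Well 3 = (9, 49, -11.3), Well 2→Well 4 = (137, 33, 68.7).
Normal n = (Well 2→Well 3) × (Well 2→Well 4) = (3739.2, -2166.4, -6416).
So ∂z/∂x = −n_x/n_z = 0.58279 and ∂z/∂y = −n_y/n_z = −0.33766.
Unit vector along 060° is (sin 60°, cos 60°) = (0.8660, 0.5000).
Slope in that direction = a·(0.8660) + b·(0.5000) = 0.33589.
Apparent dip = arctan|0.33589| = 18.6° (true dip is 34.0°, so apparent ≤ true as expected).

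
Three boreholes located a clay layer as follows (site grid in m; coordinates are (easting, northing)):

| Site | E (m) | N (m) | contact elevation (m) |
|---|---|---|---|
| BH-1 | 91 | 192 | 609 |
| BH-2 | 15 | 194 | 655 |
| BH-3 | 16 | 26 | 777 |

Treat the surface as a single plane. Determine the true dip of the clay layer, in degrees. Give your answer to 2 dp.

43.85°

Two edge vectors: BH-1→BH-2 = (-76, 2, 46), BH-1→BH-3 = (-75, -166, 168).
Normal n = (BH-1→BH-2) × (BH-1→BH-3) = (7972, 9318, 12766).
So ∂z/∂E = −n_x/n_z = −0.62447 and ∂z/∂N = −n_y/n_z = −0.72991.
Gradient magnitude |∇z| = √(a² + b²) = √(0.38996 + 0.53277) = 0.96059.
True dip = arctan(0.96059) = 43.85°, dipping toward NE (azimuth ≈ 041°).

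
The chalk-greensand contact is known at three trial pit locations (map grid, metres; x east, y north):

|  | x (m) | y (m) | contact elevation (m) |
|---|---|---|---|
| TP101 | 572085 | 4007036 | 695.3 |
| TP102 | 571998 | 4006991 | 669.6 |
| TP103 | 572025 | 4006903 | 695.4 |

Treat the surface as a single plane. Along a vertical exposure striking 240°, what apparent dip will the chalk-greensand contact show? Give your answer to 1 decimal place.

13.9°

Two edge vectors: TP101→TP102 = (-87, -45, -25.7), TP101→TP103 = (-60, -133, 0.1).
Normal n = (TP101→TP102) × (TP101→TP103) = (-3422.6, 1550.7, 8871).
So ∂z/∂x = −n_x/n_z = 0.38582 and ∂z/∂y = −n_y/n_z = −0.17481.
Unit vector along 240° is (sin 240°, cos 240°) = (-0.8660, -0.5000).
Slope in that direction = a·(-0.8660) + b·(-0.5000) = −0.24673.
Apparent dip = arctan|0.24673| = 13.9° (true dip is 23.0°, so apparent ≤ true as expected).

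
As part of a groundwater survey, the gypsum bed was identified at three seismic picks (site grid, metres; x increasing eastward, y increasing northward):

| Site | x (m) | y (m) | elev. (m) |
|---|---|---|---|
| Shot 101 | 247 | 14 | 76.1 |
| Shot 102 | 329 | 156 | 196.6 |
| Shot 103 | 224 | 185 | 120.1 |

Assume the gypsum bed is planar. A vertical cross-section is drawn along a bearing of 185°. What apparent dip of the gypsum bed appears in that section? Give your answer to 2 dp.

23.75°

Two edge vectors: Shot 101→Shot 102 = (82, 142, 120.5), Shot 101→Shot 103 = (-23, 171, 44).
Normal n = (Shot 101→Shot 102) × (Shot 101→Shot 103) = (-14357.5, -6379.5, 17288).
So ∂z/∂x = −n_x/n_z = 0.83049 and ∂z/∂y = −n_y/n_z = 0.36901.
Unit vector along 185° is (sin 185°, cos 185°) = (-0.0872, -0.9962).
Slope in that direction = a·(-0.0872) + b·(-0.9962) = −0.43999.
Apparent dip = arctan|0.43999| = 23.75° (true dip is 42.3°, so apparent ≤ true as expected).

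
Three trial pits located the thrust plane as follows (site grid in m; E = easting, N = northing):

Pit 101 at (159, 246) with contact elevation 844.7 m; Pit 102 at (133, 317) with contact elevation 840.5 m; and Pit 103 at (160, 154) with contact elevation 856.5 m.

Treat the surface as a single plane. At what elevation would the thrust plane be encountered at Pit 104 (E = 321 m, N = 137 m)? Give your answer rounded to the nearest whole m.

827 m

Two edge vectors: Pit 101→Pit 102 = (-26, 71, -4.2), Pit 101→Pit 103 = (1, -92, 11.8).
Normal n = (Pit 101→Pit 102) × (Pit 101→Pit 103) = (451.4, 302.6, 2321).
So ∂z/∂E = −n_x/n_z = −0.19449 and ∂z/∂N = −n_y/n_z = −0.13037.
Intercept c from Pit 101: 844.7 + 30.92 + 32.07 = 907.70.
At (321, 137): z = −62.4 − 17.9 + 907.70 = 827.4 m.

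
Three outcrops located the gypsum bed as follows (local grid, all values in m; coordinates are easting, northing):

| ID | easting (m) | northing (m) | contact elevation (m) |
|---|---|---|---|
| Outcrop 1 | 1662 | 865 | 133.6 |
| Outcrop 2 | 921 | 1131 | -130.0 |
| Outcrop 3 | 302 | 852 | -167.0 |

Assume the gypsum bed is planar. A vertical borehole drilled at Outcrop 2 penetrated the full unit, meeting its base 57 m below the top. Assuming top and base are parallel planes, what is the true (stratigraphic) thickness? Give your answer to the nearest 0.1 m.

Two edge vectors: Outcrop 1→Outcrop 2 = (-741, 266, -263.6), Outcrop 1→Outcrop 3 = (-1360, -13, -300.6).
Normal n = (Outcrop 1→Outcrop 2) × (Outcrop 1→Outcrop 3) = (-83386.4, 135751.4, 371393).
So ∂z/∂easting = −n_x/n_z = 0.22452 and ∂z/∂northing = −n_y/n_z = −0.36552.
|∇z| = √(a²+b²) = 0.42897, so dip δ = arctan(0.42897) = 23.22°.
True thickness = vertical thickness × cos δ = 57 × cos 23.22° = 52.4 m.

52.4 m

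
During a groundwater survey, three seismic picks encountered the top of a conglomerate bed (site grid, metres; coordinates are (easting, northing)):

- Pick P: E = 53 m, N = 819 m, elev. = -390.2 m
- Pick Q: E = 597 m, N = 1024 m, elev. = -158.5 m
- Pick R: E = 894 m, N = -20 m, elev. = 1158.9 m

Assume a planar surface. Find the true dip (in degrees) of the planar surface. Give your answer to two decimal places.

52.71°

Let the plane be z = a·E + b·N + c.
Pick Q−Pick P: 544a + 205b = 231.7;  Pick R−Pick P: 841a − 839b = 1549.1.
Solving gives a = 0.81416, b = −1.03026.
Gradient magnitude |∇z| = √(a² + b²) = √(0.66286 + 1.06144) = 1.31313.
True dip = arctan(1.31313) = 52.71°, dipping toward NW (azimuth ≈ 322°).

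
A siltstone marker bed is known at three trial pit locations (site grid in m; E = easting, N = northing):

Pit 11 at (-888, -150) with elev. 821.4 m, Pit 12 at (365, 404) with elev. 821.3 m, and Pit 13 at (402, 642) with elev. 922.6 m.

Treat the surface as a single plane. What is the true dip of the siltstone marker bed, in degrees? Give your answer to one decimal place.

Let the plane be z = a·E + b·N + c.
Pit 12−Pit 11: 1253a + 554b = −0.1;  Pit 13−Pit 11: 1290a + 792b = 101.2.
Solving gives a = −0.20216, b = 0.45706.
Gradient magnitude |∇z| = √(a² + b²) = √(0.04087 + 0.20890) = 0.49977.
True dip = arctan(0.49977) = 26.6°, dipping toward SSE (azimuth ≈ 156°).

26.6°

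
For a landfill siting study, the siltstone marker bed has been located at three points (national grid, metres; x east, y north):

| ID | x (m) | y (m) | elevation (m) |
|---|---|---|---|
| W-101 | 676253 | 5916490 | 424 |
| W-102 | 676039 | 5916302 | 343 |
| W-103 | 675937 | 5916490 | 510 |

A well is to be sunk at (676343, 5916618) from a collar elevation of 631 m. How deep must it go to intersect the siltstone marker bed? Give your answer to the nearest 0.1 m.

136.7 m

Let the plane be z = a·x + b·y + c.
W-102−W-101: −214a − 188b = −81;  W-103−W-101: −316a + 0b = 86.
Solving gives a = −0.272151899, b = 0.740640991.
Then c = 424 − a·676253 − b·5916490 = −4197527.48.
At (676343, 5916618): z_contact = −184068.03 + 4382089.82 − 4197527.48 = 494.31 m.
Depth below ground = 631 − 494.31 = 136.7 m.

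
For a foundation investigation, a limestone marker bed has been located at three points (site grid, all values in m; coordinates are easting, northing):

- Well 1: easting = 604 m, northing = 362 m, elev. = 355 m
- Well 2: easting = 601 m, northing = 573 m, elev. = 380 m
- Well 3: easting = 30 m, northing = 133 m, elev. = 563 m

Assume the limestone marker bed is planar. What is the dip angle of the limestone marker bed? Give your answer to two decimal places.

Two edge vectors: Well 1→Well 2 = (-3, 211, 25), Well 1→Well 3 = (-574, -229, 208).
Normal n = (Well 1→Well 2) × (Well 1→Well 3) = (49613, -13726, 121801).
So ∂z/∂easting = −n_x/n_z = −0.40733 and ∂z/∂northing = −n_y/n_z = 0.11269.
Gradient magnitude |∇z| = √(a² + b²) = √(0.16592 + 0.01270) = 0.42263.
True dip = arctan(0.42263) = 22.91°, dipping toward ESE (azimuth ≈ 105°).

22.91°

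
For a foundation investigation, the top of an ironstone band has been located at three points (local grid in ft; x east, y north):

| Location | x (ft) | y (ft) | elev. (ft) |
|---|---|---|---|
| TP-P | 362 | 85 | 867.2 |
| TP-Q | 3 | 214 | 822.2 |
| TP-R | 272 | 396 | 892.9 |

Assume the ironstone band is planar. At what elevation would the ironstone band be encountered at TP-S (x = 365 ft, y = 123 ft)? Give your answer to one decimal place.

872.8 ft

Let the plane be z = a·x + b·y + c.
TP-Q−TP-P: −359a + 129b = −45;  TP-R−TP-P: −90a + 311b = 25.7.
Solving gives a = 0.17304, b = 0.13271.
Then c = 867.2 − a·362 − b·85 = 793.28.
At (365, 123): z = 63.2 + 16.3 + 793.28 = 872.8 ft.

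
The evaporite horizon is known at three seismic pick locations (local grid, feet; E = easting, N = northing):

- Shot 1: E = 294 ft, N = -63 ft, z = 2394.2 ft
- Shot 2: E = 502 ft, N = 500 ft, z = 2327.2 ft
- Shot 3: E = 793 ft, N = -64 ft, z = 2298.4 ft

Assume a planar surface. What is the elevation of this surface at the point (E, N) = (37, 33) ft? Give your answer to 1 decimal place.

Two edge vectors: Shot 1→Shot 2 = (208, 563, -67), Shot 1→Shot 3 = (499, -1, -95.8).
Normal n = (Shot 1→Shot 2) × (Shot 1→Shot 3) = (-54002.4, -13506.6, -281145).
So ∂z/∂E = −n_x/n_z = −0.19208 and ∂z/∂N = −n_y/n_z = −0.04804.
Intercept c from Shot 1: 2394.2 + 56.47 − 3.03 = 2447.64.
At (37, 33): z = −7.1 − 1.6 + 2447.64 = 2439.0 ft.

2439.0 ft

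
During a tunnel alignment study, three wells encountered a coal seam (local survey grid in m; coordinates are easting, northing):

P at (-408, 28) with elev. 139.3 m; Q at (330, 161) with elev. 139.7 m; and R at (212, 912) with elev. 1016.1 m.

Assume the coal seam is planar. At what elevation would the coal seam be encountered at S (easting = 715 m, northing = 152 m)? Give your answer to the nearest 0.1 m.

50.9 m

Two edge vectors: P→Q = (738, 133, 0.4), P→R = (620, 884, 876.8).
Normal n = (P→Q) × (P→R) = (116260.8, -646830.4, 569932).
So ∂z/∂easting = −n_x/n_z = −0.20399 and ∂z/∂northing = −n_y/n_z = 1.13493.
Intercept c from P: 139.3 − 83.23 − 31.78 = 24.29.
At (715, 152): z = −145.9 + 172.5 + 24.29 = 50.9 m.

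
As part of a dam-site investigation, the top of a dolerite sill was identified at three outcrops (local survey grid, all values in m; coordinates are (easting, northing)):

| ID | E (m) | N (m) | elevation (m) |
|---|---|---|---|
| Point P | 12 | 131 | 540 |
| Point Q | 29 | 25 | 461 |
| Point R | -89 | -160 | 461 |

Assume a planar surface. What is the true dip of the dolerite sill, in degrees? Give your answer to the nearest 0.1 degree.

Two edge vectors: Point P→Point Q = (17, -106, -79), Point P→Point R = (-101, -291, -79).
Normal n = (Point P→Point Q) × (Point P→Point R) = (-14615, 9322, -15653).
So ∂z/∂E = −n_x/n_z = −0.93369 and ∂z/∂N = −n_y/n_z = 0.59554.
Gradient magnitude |∇z| = √(a² + b²) = √(0.87177 + 0.35467) = 1.10745.
True dip = arctan(1.10745) = 47.9°, dipping toward ESE (azimuth ≈ 123°).

47.9°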